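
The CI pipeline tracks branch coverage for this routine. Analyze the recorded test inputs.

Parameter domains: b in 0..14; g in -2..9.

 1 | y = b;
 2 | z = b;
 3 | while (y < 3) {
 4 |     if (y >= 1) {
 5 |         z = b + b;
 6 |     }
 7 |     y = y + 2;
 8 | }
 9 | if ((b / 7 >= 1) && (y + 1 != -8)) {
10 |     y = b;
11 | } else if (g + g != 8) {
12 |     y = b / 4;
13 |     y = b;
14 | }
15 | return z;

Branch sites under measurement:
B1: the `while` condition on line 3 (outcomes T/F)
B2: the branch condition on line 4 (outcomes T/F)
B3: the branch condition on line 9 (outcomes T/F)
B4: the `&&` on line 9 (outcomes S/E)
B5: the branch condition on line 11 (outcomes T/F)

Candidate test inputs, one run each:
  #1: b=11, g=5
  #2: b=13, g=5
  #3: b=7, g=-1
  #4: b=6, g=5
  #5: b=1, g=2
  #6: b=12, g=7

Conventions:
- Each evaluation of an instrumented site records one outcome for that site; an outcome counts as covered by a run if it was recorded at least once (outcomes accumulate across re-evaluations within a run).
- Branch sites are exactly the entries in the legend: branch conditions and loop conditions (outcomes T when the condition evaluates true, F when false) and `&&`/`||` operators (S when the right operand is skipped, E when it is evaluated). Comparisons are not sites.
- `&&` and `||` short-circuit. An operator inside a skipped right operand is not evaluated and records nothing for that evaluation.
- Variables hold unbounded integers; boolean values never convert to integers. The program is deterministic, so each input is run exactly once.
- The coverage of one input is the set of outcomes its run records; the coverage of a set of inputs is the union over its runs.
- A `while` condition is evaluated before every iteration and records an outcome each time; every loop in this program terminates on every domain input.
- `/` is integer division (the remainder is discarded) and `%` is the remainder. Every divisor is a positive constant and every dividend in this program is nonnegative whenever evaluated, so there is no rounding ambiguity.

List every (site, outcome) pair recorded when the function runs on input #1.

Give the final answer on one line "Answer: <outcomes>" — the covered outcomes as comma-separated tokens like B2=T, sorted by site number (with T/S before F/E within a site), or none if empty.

Event log for input #1 (b=11, g=5):
  B1->F, B4->E, B3->T
collecting distinct outcomes: B1=F, B3=T, B4=E

Answer: B1=F, B3=T, B4=E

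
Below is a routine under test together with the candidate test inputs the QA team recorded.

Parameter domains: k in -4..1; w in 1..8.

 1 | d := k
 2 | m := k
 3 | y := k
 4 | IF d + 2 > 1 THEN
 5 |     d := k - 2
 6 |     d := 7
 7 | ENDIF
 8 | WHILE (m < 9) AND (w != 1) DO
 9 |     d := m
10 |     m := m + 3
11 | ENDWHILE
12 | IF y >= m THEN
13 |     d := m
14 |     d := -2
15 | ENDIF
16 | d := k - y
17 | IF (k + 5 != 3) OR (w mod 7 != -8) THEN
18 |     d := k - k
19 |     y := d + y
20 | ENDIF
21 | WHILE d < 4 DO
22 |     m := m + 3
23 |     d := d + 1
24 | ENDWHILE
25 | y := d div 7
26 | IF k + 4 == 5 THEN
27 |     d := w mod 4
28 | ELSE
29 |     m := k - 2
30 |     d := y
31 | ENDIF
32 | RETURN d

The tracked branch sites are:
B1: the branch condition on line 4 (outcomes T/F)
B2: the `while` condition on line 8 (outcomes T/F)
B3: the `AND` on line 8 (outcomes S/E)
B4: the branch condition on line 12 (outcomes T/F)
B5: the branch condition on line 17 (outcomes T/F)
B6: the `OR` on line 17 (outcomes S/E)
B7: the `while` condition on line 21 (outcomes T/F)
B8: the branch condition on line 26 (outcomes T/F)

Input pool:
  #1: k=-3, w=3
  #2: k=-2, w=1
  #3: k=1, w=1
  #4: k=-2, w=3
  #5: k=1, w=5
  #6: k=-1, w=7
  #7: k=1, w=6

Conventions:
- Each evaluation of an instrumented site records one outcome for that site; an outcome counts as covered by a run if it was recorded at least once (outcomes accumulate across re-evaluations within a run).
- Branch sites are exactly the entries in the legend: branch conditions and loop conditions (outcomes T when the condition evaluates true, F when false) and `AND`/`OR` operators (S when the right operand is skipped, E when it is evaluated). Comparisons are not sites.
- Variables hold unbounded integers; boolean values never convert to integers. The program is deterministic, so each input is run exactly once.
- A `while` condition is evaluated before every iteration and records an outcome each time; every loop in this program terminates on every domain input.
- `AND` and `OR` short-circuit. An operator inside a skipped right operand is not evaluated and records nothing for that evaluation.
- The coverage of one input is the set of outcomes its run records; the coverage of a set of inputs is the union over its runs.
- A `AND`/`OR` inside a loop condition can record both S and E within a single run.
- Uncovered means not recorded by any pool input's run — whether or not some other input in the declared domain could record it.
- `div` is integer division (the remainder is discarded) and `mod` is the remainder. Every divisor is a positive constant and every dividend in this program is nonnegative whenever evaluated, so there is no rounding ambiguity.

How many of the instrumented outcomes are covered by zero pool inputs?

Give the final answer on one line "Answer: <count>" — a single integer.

run #1 (k=-3, w=3) runs B1->F, B3->E, B2->T, B3->E, B2->T, B3->E, B2->T, B3->E, B2->T, B3->S, B2->F, B4->F, B6->S, B5->T, ...; records B1=F, B2=T, B2=F, B3=S, B3=E, B4=F, B5=T, B6=S, B7=T, B7=F, B8=F
run #2 (k=-2, w=1) runs B1->F, B3->E, B2->F, B4->T, B6->E, B5->T, B7->T, B7->T, B7->T, B7->T, B7->F, B8->F; records B1=F, B2=F, B3=E, B4=T, B5=T, B6=E, B7=T, B7=F, B8=F
run #3 (k=1, w=1) runs B1->T, B3->E, B2->F, B4->T, B6->S, B5->T, B7->T, B7->T, B7->T, B7->T, B7->F, B8->T; records B1=T, B2=F, B3=E, B4=T, B5=T, B6=S, B7=T, B7=F, B8=T
run #4 (k=-2, w=3) runs B1->F, B3->E, B2->T, B3->E, B2->T, B3->E, B2->T, B3->E, B2->T, B3->S, B2->F, B4->F, B6->E, B5->T, ...; records B1=F, B2=T, B2=F, B3=S, B3=E, B4=F, B5=T, B6=E, B7=T, B7=F, B8=F
run #5 (k=1, w=5) runs B1->T, B3->E, B2->T, B3->E, B2->T, B3->E, B2->T, B3->S, B2->F, B4->F, B6->S, B5->T, B7->T, B7->T, ...; records B1=T, B2=T, B2=F, B3=S, B3=E, B4=F, B5=T, B6=S, B7=T, B7=F, B8=T
run #6 (k=-1, w=7) runs B1->F, B3->E, B2->T, B3->E, B2->T, B3->E, B2->T, B3->E, B2->T, B3->S, B2->F, B4->F, B6->S, B5->T, ...; records B1=F, B2=T, B2=F, B3=S, B3=E, B4=F, B5=T, B6=S, B7=T, B7=F, B8=F
run #7 (k=1, w=6) runs B1->T, B3->E, B2->T, B3->E, B2->T, B3->E, B2->T, B3->S, B2->F, B4->F, B6->S, B5->T, B7->T, B7->T, ...; records B1=T, B2=T, B2=F, B3=S, B3=E, B4=F, B5=T, B6=S, B7=T, B7=F, B8=T
union over the pool: B1=T, B1=F, B2=T, B2=F, B3=S, B3=E, B4=T, B4=F, B5=T, B6=S, B6=E, B7=T, B7=F, B8=T, B8=F
uncovered (1 of 16): B5=F

Answer: 1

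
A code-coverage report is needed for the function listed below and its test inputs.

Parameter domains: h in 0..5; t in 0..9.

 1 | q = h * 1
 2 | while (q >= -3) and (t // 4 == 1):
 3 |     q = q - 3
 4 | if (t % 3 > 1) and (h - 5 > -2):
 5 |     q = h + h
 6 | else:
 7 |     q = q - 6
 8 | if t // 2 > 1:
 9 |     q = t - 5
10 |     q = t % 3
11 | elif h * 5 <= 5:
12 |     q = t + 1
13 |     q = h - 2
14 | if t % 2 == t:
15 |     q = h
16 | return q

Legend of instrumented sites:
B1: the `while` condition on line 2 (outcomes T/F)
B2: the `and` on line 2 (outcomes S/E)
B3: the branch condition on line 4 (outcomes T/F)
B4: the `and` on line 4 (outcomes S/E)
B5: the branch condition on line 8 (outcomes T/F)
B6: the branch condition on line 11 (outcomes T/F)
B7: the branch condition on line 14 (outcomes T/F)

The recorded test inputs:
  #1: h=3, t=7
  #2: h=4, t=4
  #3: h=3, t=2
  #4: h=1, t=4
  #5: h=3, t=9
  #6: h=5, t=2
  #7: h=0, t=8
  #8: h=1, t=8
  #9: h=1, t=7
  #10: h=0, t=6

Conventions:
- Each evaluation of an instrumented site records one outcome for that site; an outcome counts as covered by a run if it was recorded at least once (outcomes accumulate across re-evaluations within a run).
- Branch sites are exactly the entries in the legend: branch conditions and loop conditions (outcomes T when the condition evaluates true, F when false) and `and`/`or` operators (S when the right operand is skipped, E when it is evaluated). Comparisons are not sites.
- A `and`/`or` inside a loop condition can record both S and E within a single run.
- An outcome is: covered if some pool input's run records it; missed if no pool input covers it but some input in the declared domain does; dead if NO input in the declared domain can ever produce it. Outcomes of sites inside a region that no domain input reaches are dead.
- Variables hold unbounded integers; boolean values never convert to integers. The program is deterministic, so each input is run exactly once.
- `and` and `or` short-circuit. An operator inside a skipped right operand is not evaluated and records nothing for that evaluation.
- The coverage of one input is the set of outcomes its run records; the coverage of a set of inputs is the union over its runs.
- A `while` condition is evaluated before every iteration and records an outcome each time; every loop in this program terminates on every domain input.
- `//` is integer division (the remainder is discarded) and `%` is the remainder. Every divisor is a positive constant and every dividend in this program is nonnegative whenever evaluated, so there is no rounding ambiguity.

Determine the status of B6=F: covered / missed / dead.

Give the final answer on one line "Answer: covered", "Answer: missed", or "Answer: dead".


B6=F is recorded by pool input(s) 3, 6 -> covered
Answer: covered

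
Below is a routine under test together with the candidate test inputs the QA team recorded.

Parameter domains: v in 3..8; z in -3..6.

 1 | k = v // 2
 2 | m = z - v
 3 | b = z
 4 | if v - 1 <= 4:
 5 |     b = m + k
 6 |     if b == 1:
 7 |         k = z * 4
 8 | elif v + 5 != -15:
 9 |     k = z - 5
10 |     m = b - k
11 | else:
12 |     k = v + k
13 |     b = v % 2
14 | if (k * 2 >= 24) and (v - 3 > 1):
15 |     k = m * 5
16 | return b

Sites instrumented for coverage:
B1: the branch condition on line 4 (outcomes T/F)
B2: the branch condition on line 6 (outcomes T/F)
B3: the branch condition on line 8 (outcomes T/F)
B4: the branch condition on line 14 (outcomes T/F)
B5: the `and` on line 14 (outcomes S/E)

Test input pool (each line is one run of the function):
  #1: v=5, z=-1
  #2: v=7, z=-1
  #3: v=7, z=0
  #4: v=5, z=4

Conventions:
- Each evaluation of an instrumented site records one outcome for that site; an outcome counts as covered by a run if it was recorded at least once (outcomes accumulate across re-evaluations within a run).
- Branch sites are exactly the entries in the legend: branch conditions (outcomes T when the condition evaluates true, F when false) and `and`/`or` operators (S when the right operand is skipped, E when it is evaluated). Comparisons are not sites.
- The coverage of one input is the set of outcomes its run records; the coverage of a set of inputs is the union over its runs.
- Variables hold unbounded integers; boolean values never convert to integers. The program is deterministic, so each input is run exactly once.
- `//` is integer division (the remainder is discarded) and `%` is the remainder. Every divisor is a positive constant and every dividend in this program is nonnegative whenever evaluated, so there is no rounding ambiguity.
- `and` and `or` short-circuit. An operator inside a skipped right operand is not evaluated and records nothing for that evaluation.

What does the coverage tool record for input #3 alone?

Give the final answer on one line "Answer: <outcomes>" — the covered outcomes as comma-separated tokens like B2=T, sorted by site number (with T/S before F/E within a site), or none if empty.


Simulating input #3 (v=7, z=0) step by step:
  B1->F, B3->T, B5->S, B4->F
deduplicating events, the covered set is: B1=F, B3=T, B4=F, B5=S
Answer: B1=F, B3=T, B4=F, B5=S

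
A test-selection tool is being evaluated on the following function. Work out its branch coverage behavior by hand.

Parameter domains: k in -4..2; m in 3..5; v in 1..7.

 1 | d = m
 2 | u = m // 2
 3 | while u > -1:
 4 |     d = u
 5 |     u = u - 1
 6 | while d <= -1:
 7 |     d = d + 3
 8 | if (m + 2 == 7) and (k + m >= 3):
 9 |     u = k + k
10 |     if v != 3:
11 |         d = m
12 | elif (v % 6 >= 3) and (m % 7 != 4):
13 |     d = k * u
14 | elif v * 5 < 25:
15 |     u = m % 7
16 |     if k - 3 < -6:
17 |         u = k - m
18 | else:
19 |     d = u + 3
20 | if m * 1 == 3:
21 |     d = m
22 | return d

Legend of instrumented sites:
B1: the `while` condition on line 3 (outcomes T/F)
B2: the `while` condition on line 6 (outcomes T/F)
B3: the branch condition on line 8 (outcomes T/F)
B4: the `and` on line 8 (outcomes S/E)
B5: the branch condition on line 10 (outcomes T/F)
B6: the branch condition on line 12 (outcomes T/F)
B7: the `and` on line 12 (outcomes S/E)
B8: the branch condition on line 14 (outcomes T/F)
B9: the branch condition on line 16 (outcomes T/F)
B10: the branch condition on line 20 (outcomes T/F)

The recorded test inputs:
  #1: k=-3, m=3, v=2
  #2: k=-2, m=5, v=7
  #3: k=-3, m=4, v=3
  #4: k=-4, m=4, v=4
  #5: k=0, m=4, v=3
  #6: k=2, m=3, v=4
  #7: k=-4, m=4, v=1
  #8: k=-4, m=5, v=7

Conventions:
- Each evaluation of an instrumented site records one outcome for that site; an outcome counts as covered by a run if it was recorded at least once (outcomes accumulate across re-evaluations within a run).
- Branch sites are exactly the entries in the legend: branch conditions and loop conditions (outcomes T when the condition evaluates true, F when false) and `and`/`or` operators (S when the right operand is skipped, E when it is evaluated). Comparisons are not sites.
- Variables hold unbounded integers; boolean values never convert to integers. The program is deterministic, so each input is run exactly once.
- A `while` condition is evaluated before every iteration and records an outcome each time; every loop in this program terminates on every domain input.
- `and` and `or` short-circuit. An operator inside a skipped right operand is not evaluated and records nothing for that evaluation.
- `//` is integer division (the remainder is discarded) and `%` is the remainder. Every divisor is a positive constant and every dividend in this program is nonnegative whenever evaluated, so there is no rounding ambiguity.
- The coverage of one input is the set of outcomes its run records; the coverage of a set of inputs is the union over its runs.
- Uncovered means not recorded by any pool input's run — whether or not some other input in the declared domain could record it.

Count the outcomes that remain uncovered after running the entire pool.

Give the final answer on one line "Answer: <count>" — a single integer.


run #1 (k=-3, m=3, v=2) runs B1->T, B1->T, B1->F, B2->F, B4->S, B3->F, B7->S, B6->F, B8->T, B9->F, B10->T; records B1=T, B1=F, B2=F, B3=F, B4=S, B6=F, B7=S, B8=T, B9=F, B10=T
run #2 (k=-2, m=5, v=7) runs B1->T, B1->T, B1->T, B1->F, B2->F, B4->E, B3->T, B5->T, B10->F; records B1=T, B1=F, B2=F, B3=T, B4=E, B5=T, B10=F
run #3 (k=-3, m=4, v=3) runs B1->T, B1->T, B1->T, B1->F, B2->F, B4->S, B3->F, B7->E, B6->F, B8->T, B9->F, B10->F; records B1=T, B1=F, B2=F, B3=F, B4=S, B6=F, B7=E, B8=T, B9=F, B10=F
run #4 (k=-4, m=4, v=4) runs B1->T, B1->T, B1->T, B1->F, B2->F, B4->S, B3->F, B7->E, B6->F, B8->T, B9->T, B10->F; records B1=T, B1=F, B2=F, B3=F, B4=S, B6=F, B7=E, B8=T, B9=T, B10=F
run #5 (k=0, m=4, v=3) runs B1->T, B1->T, B1->T, B1->F, B2->F, B4->S, B3->F, B7->E, B6->F, B8->T, B9->F, B10->F; records B1=T, B1=F, B2=F, B3=F, B4=S, B6=F, B7=E, B8=T, B9=F, B10=F
run #6 (k=2, m=3, v=4) runs B1->T, B1->T, B1->F, B2->F, B4->S, B3->F, B7->E, B6->T, B10->T; records B1=T, B1=F, B2=F, B3=F, B4=S, B6=T, B7=E, B10=T
run #7 (k=-4, m=4, v=1) runs B1->T, B1->T, B1->T, B1->F, B2->F, B4->S, B3->F, B7->S, B6->F, B8->T, B9->T, B10->F; records B1=T, B1=F, B2=F, B3=F, B4=S, B6=F, B7=S, B8=T, B9=T, B10=F
run #8 (k=-4, m=5, v=7) runs B1->T, B1->T, B1->T, B1->F, B2->F, B4->E, B3->F, B7->S, B6->F, B8->F, B10->F; records B1=T, B1=F, B2=F, B3=F, B4=E, B6=F, B7=S, B8=F, B10=F
union over the pool: B1=T, B1=F, B2=F, B3=T, B3=F, B4=S, B4=E, B5=T, B6=T, B6=F, B7=S, B7=E, B8=T, B8=F, B9=T, B9=F, B10=T, B10=F
uncovered (2 of 20): B2=T, B5=F
Answer: 2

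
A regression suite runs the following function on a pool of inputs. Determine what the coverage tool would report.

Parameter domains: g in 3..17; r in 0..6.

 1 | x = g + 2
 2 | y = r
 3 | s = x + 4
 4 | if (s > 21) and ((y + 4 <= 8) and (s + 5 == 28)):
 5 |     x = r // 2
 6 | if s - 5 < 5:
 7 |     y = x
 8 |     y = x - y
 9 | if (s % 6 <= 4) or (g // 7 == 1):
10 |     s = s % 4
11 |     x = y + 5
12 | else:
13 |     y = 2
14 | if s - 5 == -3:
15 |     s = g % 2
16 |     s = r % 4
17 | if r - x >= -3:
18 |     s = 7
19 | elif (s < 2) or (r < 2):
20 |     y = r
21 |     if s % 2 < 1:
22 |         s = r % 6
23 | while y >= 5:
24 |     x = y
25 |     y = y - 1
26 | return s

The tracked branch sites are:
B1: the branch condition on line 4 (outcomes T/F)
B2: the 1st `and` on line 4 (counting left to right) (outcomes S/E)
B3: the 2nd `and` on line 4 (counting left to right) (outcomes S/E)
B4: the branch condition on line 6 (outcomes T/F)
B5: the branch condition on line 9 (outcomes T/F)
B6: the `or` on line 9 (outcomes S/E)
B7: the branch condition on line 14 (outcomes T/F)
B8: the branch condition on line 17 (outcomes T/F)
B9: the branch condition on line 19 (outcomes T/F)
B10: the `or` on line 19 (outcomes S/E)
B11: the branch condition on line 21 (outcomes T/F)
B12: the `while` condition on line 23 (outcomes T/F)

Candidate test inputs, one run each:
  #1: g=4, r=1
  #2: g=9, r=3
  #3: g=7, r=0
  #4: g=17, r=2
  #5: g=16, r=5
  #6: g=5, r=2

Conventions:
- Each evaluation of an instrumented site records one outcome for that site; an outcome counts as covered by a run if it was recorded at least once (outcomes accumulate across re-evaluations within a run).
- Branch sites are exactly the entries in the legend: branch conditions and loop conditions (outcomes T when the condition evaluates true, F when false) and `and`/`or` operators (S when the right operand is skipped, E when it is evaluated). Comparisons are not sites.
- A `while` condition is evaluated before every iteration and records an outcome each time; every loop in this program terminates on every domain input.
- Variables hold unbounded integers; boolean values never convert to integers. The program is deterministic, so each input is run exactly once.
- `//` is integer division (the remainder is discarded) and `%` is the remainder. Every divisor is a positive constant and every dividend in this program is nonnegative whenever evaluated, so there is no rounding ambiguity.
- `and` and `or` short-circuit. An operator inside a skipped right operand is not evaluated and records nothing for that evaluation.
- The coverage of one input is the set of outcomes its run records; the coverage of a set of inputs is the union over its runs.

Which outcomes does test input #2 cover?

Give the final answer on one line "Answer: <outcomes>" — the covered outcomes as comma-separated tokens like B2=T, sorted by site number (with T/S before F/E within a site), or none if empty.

Tracing the run of input #2 (g=9, r=3):
  B2->S, B1->F, B4->F, B6->S, B5->T, B7->F, B8->F, B10->E, B9->F, B12->F
deduplicating events, the covered set is: B1=F, B2=S, B4=F, B5=T, B6=S, B7=F, B8=F, B9=F, B10=E, B12=F

Answer: B1=F, B2=S, B4=F, B5=T, B6=S, B7=F, B8=F, B9=F, B10=E, B12=F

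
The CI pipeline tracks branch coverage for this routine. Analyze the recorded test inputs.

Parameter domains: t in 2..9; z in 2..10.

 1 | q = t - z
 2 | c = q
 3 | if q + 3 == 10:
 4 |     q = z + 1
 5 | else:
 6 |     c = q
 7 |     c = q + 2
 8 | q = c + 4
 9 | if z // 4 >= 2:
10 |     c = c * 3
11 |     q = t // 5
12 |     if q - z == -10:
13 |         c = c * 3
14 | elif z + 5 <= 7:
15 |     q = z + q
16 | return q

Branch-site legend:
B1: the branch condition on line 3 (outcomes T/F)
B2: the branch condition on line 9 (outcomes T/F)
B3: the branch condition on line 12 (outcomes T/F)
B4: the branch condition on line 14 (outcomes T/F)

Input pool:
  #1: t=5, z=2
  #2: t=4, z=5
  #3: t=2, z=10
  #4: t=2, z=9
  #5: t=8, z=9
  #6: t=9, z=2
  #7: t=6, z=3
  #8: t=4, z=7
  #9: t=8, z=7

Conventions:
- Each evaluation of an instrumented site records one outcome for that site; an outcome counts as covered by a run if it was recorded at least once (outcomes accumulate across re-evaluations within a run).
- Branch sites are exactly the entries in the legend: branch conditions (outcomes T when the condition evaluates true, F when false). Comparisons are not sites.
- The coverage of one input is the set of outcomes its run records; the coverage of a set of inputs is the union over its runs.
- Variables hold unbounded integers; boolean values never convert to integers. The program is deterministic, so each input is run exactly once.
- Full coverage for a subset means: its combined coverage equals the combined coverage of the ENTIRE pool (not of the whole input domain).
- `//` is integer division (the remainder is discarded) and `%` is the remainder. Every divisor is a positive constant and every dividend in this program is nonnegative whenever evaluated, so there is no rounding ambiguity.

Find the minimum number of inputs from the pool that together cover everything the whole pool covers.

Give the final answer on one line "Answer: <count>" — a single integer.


input #1 (t=5, z=2): events B1->F, B2->F, B4->T; covers B1=F, B2=F, B4=T
input #2 (t=4, z=5): events B1->F, B2->F, B4->F; covers B1=F, B2=F, B4=F
input #3 (t=2, z=10): events B1->F, B2->T, B3->T; covers B1=F, B2=T, B3=T
input #4 (t=2, z=9): events B1->F, B2->T, B3->F; covers B1=F, B2=T, B3=F
input #5 (t=8, z=9): events B1->F, B2->T, B3->F; covers B1=F, B2=T, B3=F
input #6 (t=9, z=2): events B1->T, B2->F, B4->T; covers B1=T, B2=F, B4=T
input #7 (t=6, z=3): events B1->F, B2->F, B4->F; covers B1=F, B2=F, B4=F
input #8 (t=4, z=7): events B1->F, B2->F, B4->F; covers B1=F, B2=F, B4=F
input #9 (t=8, z=7): events B1->F, B2->F, B4->F; covers B1=F, B2=F, B4=F
together the pool reaches 8 outcomes: B1=T, B1=F, B2=T, B2=F, B3=T, B3=F, B4=T, B4=F
every size-1 subset falls short of the 8 outcomes (best: 3/8)
every size-2 subset falls short of the 8 outcomes (best: 6/8)
every size-3 subset falls short of the 8 outcomes (best: 7/8)
inputs {2, 3, 4, 6} (size 4) cover everything; no size-4 subset with a lexicographically smaller index list covers all 8
Answer: 4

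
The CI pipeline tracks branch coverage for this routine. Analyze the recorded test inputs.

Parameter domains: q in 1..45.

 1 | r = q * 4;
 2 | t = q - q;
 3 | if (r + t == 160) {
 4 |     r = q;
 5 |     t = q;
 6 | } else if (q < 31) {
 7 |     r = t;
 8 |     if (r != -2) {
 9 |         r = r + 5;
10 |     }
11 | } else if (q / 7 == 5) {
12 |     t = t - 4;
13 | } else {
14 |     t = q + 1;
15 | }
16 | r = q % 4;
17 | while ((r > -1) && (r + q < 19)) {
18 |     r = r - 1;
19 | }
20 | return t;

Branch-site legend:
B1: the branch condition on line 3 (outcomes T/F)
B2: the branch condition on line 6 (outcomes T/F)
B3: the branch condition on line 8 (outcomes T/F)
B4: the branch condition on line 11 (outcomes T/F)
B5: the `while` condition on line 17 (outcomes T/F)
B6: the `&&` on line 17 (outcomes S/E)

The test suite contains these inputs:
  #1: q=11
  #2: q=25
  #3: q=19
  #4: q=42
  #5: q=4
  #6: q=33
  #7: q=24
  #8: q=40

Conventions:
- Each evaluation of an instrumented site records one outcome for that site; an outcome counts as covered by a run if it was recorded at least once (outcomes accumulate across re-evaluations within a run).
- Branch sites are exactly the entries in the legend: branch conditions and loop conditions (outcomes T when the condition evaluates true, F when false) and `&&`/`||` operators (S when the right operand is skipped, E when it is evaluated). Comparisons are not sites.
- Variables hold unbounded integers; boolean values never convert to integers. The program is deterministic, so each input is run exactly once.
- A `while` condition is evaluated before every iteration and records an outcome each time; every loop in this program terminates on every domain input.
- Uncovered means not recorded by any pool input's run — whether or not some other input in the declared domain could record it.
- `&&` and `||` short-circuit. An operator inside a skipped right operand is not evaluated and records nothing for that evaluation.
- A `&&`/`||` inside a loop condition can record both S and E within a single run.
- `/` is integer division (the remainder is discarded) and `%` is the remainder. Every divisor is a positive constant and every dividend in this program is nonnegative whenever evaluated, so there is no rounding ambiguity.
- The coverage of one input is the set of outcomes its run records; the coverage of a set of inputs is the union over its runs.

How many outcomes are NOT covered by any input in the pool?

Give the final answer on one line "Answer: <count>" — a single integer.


test 1 (q=11) fires B1->F, B2->T, B3->T, B6->E, B5->T, B6->E, B5->T, B6->E, B5->T, B6->E, B5->T, B6->S, B5->F; hits B1=F, B2=T, B3=T, B5=T, B5=F, B6=S, B6=E
test 2 (q=25) fires B1->F, B2->T, B3->T, B6->E, B5->F; hits B1=F, B2=T, B3=T, B5=F, B6=E
test 3 (q=19) fires B1->F, B2->T, B3->T, B6->E, B5->F; hits B1=F, B2=T, B3=T, B5=F, B6=E
test 4 (q=42) fires B1->F, B2->F, B4->F, B6->E, B5->F; hits B1=F, B2=F, B4=F, B5=F, B6=E
test 5 (q=4) fires B1->F, B2->T, B3->T, B6->E, B5->T, B6->S, B5->F; hits B1=F, B2=T, B3=T, B5=T, B5=F, B6=S, B6=E
test 6 (q=33) fires B1->F, B2->F, B4->F, B6->E, B5->F; hits B1=F, B2=F, B4=F, B5=F, B6=E
test 7 (q=24) fires B1->F, B2->T, B3->T, B6->E, B5->F; hits B1=F, B2=T, B3=T, B5=F, B6=E
test 8 (q=40) fires B1->T, B6->E, B5->F; hits B1=T, B5=F, B6=E
union over the pool: B1=T, B1=F, B2=T, B2=F, B3=T, B4=F, B5=T, B5=F, B6=S, B6=E
uncovered (2 of 12): B3=F, B4=T
Answer: 2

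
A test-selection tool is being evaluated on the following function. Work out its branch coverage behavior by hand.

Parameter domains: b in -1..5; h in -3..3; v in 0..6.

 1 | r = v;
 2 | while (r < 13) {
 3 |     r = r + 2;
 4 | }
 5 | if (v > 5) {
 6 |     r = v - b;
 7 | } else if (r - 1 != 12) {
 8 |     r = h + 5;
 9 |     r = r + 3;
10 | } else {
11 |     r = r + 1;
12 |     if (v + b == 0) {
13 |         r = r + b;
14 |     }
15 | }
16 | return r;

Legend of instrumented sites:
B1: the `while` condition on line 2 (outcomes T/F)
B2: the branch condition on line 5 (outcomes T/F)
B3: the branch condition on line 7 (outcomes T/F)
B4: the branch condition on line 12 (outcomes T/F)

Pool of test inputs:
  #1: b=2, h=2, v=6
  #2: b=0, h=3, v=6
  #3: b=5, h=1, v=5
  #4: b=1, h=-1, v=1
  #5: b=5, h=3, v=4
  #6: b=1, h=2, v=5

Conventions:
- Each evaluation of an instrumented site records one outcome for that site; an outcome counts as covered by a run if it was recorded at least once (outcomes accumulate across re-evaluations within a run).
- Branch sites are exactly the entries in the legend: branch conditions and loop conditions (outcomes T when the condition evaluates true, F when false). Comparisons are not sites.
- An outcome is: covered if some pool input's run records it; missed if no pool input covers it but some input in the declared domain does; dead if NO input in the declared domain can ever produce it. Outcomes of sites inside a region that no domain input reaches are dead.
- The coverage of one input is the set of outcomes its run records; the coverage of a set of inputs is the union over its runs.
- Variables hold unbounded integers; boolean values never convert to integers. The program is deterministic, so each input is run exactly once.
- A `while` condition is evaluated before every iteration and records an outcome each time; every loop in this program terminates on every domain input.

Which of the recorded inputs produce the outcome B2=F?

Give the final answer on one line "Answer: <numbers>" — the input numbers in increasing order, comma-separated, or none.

input #1 (b=2, h=2, v=6): never hits B2=F
input #2 (b=0, h=3, v=6): never hits B2=F
input #3 (b=5, h=1, v=5): hits B2=F
input #4 (b=1, h=-1, v=1): hits B2=F
input #5 (b=5, h=3, v=4): hits B2=F
input #6 (b=1, h=2, v=5): hits B2=F

Answer: 3, 4, 5, 6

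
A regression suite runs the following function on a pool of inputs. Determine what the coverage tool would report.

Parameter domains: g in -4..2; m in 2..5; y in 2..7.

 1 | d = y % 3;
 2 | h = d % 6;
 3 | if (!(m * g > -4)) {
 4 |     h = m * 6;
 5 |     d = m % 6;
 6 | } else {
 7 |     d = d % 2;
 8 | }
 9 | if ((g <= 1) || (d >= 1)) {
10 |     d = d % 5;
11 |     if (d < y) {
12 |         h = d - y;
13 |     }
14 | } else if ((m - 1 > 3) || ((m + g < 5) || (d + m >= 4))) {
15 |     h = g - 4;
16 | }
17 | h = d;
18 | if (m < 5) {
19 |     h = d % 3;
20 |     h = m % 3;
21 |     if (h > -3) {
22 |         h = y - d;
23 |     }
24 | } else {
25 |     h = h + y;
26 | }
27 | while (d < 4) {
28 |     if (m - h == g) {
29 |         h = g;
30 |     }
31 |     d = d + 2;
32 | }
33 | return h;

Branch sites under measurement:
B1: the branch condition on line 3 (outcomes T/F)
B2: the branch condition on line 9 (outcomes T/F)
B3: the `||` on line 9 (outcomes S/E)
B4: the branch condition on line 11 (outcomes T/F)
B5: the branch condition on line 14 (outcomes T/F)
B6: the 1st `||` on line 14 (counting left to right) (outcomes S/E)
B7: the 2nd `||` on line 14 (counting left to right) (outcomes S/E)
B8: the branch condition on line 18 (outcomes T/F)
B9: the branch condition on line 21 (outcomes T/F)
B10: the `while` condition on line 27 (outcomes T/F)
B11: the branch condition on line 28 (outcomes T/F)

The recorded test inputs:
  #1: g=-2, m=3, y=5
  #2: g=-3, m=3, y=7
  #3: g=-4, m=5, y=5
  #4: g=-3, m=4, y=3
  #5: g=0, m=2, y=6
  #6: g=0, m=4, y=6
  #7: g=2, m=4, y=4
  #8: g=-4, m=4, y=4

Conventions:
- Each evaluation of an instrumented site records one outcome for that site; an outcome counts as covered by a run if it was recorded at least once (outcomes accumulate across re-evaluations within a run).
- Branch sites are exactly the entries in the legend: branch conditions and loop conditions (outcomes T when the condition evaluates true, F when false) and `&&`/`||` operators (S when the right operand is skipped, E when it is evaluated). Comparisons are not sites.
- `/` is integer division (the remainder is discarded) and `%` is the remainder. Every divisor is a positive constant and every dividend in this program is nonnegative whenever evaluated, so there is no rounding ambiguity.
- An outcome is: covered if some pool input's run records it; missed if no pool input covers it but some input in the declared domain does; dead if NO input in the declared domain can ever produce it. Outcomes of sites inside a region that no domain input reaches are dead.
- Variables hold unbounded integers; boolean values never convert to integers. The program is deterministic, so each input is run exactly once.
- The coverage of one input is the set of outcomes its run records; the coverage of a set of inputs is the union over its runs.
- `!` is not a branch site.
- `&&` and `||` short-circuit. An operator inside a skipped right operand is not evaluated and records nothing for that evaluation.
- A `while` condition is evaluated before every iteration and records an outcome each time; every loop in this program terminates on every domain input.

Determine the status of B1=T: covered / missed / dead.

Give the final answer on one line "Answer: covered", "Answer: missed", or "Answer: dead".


B1=T is recorded by pool input(s) 1, 2, 3, 4, 8 -> covered
Answer: covered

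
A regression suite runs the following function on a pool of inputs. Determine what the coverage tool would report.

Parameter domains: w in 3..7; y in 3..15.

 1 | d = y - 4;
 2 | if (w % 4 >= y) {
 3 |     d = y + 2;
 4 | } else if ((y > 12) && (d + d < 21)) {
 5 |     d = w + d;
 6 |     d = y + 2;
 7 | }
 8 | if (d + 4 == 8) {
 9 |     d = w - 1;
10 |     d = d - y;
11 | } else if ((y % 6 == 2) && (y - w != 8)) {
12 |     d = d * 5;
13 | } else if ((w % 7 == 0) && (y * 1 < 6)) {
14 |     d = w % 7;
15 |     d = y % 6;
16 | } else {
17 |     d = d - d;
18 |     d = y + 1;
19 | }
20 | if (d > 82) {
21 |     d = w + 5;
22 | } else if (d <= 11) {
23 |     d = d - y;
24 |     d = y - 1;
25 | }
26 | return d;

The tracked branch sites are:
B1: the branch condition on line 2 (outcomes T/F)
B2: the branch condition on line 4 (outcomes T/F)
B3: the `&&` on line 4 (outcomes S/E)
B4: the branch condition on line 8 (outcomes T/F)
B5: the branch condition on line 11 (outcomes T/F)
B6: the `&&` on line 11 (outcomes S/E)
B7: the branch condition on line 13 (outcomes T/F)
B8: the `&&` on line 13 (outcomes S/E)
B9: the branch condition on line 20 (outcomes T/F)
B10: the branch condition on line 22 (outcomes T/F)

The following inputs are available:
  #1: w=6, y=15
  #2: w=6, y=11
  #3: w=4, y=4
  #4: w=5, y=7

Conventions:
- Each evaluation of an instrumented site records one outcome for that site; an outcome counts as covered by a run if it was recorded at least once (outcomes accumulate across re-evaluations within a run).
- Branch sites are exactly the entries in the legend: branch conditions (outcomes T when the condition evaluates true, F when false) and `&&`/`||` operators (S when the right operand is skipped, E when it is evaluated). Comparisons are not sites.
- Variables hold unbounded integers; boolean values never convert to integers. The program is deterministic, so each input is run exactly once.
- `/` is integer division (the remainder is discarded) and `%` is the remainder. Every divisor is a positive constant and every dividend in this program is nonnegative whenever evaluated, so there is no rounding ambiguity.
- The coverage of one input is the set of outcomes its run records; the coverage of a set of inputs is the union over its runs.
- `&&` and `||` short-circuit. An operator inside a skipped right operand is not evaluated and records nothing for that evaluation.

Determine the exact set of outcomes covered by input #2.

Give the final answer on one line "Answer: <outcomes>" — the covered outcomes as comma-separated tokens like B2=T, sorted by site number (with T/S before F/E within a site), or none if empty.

Event log for input #2 (w=6, y=11):
  B1->F, B3->S, B2->F, B4->F, B6->S, B5->F, B8->S, B7->F, B9->F, B10->F
distinct outcomes covered: B1=F, B2=F, B3=S, B4=F, B5=F, B6=S, B7=F, B8=S, B9=F, B10=F

Answer: B1=F, B2=F, B3=S, B4=F, B5=F, B6=S, B7=F, B8=S, B9=F, B10=F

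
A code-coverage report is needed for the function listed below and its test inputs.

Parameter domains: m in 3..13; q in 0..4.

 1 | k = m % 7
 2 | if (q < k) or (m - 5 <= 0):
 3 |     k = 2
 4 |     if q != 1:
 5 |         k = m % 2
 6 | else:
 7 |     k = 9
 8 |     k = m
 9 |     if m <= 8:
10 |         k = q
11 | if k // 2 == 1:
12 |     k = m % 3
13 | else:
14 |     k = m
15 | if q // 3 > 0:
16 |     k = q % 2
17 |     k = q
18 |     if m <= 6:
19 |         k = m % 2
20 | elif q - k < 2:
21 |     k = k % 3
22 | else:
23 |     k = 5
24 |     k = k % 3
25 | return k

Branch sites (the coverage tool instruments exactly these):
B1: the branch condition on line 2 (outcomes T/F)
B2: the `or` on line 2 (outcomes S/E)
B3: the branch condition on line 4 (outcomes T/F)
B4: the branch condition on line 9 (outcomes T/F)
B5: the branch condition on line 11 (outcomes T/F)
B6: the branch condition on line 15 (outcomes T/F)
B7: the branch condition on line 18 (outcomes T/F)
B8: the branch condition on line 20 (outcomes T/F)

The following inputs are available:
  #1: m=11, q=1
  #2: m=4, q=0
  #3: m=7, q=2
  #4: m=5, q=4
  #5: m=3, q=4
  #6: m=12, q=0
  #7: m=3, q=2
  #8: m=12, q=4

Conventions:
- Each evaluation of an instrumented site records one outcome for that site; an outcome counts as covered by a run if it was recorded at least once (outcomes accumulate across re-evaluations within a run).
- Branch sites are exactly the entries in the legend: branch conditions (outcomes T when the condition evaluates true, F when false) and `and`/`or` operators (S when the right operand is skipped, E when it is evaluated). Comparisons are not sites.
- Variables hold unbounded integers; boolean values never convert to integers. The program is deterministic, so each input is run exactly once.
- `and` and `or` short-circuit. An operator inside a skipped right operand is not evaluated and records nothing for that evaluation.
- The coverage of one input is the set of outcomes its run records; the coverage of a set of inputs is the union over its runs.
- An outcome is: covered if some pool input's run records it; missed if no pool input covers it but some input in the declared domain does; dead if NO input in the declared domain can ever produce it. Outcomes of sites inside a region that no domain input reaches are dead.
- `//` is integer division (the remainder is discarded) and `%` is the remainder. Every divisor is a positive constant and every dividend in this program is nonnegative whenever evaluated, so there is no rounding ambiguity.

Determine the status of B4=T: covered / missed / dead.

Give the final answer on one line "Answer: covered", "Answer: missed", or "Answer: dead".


B4=T is recorded by pool input(s) 3 -> covered
Answer: covered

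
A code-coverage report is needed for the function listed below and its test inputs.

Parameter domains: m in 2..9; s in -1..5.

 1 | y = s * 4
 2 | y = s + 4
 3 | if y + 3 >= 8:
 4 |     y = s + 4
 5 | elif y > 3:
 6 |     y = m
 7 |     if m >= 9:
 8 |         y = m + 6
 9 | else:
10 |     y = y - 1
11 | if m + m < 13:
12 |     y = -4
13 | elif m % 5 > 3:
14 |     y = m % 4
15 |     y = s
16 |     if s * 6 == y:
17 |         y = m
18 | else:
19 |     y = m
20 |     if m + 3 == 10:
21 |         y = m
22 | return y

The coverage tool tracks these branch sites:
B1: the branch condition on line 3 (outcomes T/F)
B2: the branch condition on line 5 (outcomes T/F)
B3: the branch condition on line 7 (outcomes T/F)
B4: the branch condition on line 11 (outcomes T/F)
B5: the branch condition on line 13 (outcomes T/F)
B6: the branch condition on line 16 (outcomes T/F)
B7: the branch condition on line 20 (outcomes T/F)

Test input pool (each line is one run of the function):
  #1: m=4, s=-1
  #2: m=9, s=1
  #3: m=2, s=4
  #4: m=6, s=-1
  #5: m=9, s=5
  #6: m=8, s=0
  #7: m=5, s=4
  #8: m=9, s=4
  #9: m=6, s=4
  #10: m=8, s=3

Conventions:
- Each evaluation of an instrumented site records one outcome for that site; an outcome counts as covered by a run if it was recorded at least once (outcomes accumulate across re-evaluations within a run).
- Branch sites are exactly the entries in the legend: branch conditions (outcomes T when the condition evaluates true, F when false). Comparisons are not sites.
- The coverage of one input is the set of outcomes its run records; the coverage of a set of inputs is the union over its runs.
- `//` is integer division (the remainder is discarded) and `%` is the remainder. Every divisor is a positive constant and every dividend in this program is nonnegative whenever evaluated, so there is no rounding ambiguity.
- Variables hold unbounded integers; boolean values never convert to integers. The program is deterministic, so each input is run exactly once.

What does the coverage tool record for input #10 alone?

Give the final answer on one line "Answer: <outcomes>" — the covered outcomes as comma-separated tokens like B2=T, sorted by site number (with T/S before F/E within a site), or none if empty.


Tracing the run of input #10 (m=8, s=3):
  B1->T, B4->F, B5->F, B7->F
collecting distinct outcomes: B1=T, B4=F, B5=F, B7=F
Answer: B1=T, B4=F, B5=F, B7=F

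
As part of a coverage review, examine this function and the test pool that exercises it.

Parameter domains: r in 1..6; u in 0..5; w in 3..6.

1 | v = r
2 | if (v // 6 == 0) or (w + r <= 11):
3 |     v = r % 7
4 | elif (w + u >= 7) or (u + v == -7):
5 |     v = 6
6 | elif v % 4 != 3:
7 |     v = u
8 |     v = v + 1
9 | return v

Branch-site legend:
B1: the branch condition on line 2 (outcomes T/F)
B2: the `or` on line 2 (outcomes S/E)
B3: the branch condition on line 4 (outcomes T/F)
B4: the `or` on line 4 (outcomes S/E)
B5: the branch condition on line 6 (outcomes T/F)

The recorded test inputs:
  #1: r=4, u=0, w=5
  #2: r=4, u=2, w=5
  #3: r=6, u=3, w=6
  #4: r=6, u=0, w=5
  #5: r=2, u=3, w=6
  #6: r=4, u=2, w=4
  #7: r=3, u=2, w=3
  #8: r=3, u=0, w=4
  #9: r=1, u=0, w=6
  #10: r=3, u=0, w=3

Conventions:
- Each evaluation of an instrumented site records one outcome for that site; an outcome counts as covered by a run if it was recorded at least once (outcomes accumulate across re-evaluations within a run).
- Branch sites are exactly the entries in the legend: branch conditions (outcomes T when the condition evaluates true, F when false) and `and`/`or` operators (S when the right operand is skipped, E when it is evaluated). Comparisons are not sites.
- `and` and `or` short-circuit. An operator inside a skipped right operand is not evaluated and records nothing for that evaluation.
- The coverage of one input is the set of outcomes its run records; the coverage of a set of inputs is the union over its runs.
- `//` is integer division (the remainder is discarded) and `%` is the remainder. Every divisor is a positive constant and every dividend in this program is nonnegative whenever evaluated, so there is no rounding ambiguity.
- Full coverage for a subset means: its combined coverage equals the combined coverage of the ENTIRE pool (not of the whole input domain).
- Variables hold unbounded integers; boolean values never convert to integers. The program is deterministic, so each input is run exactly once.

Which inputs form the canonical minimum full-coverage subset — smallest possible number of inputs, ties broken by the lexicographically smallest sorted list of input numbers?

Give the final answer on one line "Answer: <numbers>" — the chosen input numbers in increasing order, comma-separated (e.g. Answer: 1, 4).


input #1 (r=4, u=0, w=5): events B2->S, B1->T; covers B1=T, B2=S
input #2 (r=4, u=2, w=5): events B2->S, B1->T; covers B1=T, B2=S
input #3 (r=6, u=3, w=6): events B2->E, B1->F, B4->S, B3->T; covers B1=F, B2=E, B3=T, B4=S
input #4 (r=6, u=0, w=5): events B2->E, B1->T; covers B1=T, B2=E
input #5 (r=2, u=3, w=6): events B2->S, B1->T; covers B1=T, B2=S
input #6 (r=4, u=2, w=4): events B2->S, B1->T; covers B1=T, B2=S
input #7 (r=3, u=2, w=3): events B2->S, B1->T; covers B1=T, B2=S
input #8 (r=3, u=0, w=4): events B2->S, B1->T; covers B1=T, B2=S
input #9 (r=1, u=0, w=6): events B2->S, B1->T; covers B1=T, B2=S
input #10 (r=3, u=0, w=3): events B2->S, B1->T; covers B1=T, B2=S
union over all inputs: B1=T, B1=F, B2=S, B2=E, B3=T, B4=S (6 outcomes)
checked all size-1 subsets: none covers 6 outcomes (max 4/6)
size 2: inputs {1, 3} cover all 6 outcomes, and no lexicographically smaller subset of this size does
Answer: 1, 3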